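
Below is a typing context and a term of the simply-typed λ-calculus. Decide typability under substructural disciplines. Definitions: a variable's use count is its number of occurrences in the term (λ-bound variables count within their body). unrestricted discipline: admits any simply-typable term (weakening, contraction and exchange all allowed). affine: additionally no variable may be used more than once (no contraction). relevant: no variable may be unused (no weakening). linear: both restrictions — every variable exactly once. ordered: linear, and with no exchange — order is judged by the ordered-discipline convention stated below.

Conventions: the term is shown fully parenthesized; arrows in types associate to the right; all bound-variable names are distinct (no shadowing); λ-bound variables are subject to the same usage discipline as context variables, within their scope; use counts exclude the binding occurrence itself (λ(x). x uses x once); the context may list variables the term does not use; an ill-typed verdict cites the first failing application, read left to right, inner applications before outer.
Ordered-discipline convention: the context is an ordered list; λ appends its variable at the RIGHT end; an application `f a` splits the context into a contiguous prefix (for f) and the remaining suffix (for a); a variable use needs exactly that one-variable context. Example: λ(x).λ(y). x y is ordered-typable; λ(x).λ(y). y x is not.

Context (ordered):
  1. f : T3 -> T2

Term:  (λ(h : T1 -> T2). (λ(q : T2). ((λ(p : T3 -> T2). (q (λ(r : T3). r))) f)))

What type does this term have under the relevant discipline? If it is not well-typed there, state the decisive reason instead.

not well-typed under relevant — not simply typable
usage: f ×1; h (bound) ×0; q (bound) ×1; p (bound) ×0; r (bound) ×1
use order (left to right): q, r, f
typing: ill-typed: applying a non-function (T2)
all disciplines: ordered ✗, linear ✗, affine ✗, relevant ✗, unrestricted ✗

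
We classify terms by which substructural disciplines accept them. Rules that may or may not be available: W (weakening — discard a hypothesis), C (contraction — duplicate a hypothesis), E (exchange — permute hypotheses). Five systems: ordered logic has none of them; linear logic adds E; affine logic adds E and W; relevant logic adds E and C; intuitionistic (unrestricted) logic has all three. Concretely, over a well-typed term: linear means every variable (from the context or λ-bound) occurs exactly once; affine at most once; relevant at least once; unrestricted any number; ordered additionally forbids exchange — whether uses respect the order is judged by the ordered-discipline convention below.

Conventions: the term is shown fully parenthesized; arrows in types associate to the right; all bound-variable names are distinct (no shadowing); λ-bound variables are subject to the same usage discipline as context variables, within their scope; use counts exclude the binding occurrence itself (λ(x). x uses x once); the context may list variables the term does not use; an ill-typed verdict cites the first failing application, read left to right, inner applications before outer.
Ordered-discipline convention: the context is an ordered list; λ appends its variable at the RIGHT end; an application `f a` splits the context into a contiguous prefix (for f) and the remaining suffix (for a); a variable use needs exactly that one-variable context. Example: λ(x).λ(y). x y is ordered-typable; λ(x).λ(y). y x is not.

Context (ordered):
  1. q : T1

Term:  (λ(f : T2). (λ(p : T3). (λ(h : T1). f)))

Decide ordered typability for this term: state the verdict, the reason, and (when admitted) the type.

no — needs weakening: q, p, h unused
variable uses: q: 0, f (bound): 1, p (bound): 0, h (bound): 0
uses in reading order: f
typing: well-typed — term : T2 -> T3 -> T1 -> T2
summary: ordered ✗, linear ✗, affine ✓, relevant ✗, unrestricted ✓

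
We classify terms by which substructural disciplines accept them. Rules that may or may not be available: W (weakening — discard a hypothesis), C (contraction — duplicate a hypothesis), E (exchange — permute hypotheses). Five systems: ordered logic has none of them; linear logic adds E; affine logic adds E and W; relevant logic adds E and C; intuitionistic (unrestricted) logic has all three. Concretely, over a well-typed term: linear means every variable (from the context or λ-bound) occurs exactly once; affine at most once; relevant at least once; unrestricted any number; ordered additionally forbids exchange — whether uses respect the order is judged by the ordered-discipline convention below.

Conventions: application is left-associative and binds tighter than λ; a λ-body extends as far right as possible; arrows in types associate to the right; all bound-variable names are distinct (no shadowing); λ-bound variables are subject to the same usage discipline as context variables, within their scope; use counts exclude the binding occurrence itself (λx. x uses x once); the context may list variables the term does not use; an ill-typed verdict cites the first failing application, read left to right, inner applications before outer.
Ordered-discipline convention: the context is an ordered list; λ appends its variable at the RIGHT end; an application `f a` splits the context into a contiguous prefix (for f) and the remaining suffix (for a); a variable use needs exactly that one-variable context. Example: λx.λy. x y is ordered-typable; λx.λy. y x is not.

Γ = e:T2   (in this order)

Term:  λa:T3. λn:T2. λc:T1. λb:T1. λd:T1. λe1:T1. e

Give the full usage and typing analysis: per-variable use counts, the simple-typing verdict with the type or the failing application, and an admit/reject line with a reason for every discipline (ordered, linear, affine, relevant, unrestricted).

usage: e: 1×, a [bound]: 0×, n [bound]: 0×, c [bound]: 0×, b [bound]: 0×, d [bound]: 0×, e1 [bound]: 0×
order of uses: e
typing: the term checks, with type T3 -> T2 -> T1 -> T1 -> T1 -> T1 -> T2
ordered: ✗ — needs weakening: a, n, c, b, d, e1 unused
linear: ✗ — needs weakening: a, n, c, b, d, e1 unused
affine: ✓ — none of e, a, n, c, b, d, e1 used more than once
relevant: ✗ — needs weakening: a, n, c, b, d, e1 unused
unrestricted: ✓ — well-typed at T3 -> T2 -> T1 -> T1 -> T1 -> T1 -> T2; no restrictions here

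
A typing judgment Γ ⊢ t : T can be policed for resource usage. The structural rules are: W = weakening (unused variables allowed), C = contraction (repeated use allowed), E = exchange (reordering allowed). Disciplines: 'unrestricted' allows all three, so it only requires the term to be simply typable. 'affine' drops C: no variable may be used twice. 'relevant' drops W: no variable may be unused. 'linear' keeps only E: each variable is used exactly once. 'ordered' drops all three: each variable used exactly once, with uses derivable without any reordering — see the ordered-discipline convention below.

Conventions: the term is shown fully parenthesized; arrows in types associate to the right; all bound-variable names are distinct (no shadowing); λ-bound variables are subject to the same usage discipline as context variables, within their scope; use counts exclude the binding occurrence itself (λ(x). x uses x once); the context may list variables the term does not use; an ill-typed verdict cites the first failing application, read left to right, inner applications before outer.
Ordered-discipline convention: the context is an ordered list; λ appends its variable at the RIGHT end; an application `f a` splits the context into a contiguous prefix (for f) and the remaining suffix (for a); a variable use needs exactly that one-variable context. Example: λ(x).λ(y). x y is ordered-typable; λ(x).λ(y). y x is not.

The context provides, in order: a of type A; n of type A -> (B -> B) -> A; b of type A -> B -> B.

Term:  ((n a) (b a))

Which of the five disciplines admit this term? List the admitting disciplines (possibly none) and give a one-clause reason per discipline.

accepted by: relevant, unrestricted
use counts: a=2; n=1; b=1
order of uses: n, a, b, a
typing: well-typed — term : A
ordered: ✗, uses contraction: a ×2
linear: ✗, uses contraction: a ×2
affine: ✗, uses contraction: a ×2
relevant: ✓, every one of a, n, b appears
unrestricted: ✓, typability at A is all that's needed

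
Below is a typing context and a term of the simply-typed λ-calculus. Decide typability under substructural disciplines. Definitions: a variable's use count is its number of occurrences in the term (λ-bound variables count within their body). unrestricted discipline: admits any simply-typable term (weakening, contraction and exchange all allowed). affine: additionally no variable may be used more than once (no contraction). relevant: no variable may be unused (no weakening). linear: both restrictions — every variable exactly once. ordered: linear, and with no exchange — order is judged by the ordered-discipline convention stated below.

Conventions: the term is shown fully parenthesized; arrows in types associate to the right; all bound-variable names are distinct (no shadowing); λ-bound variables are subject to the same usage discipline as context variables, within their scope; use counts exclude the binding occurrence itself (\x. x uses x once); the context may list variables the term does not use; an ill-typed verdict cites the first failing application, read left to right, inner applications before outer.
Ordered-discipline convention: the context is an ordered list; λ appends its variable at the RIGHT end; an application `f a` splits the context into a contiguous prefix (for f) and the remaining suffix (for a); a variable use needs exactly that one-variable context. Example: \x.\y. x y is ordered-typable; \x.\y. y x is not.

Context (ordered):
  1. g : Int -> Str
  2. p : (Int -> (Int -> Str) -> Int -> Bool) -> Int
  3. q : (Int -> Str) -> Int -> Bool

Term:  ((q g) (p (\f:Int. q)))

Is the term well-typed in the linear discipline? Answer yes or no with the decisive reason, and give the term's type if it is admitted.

no — needs contraction — q ×2; f left unused
usage: g: 1; p: 1; q: 2; f [bound]: 0
order of uses: q, g, p, q
typing: well-typed — term : Bool
across the five disciplines: ordered ✗ | linear ✗ | affine ✗ | relevant ✗ | unrestricted ✓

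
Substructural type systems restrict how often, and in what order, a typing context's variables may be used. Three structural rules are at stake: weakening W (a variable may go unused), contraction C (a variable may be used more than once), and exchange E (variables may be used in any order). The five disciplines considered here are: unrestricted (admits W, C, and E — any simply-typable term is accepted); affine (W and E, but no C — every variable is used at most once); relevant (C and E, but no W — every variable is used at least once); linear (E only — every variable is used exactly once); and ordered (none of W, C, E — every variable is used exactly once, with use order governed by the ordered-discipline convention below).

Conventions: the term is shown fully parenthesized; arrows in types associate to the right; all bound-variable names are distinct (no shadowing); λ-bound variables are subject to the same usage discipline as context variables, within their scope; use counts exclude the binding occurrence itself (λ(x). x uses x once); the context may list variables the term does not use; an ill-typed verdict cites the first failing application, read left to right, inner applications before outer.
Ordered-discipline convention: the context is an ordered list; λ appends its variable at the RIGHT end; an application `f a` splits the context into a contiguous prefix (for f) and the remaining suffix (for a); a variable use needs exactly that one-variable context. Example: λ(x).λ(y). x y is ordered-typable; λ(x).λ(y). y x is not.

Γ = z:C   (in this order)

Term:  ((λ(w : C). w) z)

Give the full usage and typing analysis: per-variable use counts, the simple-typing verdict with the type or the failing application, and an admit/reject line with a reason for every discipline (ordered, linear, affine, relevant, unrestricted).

counts: z: 1, w (λ-bound): 1
use order (left to right): w, z
typing: well-typed — term : C
ordered ✓ (one use each (z, w); ordered split holds)
linear ✓ (z, w: one use apiece)
affine ✓ (at most one use each (z, w))
relevant ✓ (at least one use each (z, w))
unrestricted ✓ (typability at C is all that's needed)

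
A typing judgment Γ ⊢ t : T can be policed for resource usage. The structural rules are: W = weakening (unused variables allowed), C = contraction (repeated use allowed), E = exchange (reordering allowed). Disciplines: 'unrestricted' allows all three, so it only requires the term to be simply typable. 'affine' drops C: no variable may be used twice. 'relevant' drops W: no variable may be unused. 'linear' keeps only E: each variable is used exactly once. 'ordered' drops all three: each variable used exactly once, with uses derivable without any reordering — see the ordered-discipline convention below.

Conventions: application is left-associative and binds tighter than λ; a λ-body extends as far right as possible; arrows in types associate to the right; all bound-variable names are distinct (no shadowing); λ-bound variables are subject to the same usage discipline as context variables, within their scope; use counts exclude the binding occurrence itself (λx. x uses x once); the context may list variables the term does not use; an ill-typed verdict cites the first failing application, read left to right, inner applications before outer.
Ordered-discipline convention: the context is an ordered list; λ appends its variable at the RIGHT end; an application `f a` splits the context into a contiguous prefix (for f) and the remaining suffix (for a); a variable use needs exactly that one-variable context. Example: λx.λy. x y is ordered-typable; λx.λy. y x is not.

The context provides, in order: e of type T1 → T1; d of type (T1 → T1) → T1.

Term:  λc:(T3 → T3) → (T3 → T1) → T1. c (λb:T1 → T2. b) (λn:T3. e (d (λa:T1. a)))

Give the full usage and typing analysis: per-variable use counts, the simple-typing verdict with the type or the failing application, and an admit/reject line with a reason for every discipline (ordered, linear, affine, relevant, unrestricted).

usage: e=1, d=1, c [bound]=1, b [bound]=1, n [bound]=0, a [bound]=1
left-to-right use order: c, b, e, d, a
typing: ill-typed: argument of type (T1 → T2) → T1 → T2 where T3 → T3 is required
ordered: ✗, not simply typable
linear: ✗, fails simple typing
affine: ✗, a type mismatch blocks all five
relevant: ✗, the type mismatch rejects it
unrestricted: ✗, not simply typable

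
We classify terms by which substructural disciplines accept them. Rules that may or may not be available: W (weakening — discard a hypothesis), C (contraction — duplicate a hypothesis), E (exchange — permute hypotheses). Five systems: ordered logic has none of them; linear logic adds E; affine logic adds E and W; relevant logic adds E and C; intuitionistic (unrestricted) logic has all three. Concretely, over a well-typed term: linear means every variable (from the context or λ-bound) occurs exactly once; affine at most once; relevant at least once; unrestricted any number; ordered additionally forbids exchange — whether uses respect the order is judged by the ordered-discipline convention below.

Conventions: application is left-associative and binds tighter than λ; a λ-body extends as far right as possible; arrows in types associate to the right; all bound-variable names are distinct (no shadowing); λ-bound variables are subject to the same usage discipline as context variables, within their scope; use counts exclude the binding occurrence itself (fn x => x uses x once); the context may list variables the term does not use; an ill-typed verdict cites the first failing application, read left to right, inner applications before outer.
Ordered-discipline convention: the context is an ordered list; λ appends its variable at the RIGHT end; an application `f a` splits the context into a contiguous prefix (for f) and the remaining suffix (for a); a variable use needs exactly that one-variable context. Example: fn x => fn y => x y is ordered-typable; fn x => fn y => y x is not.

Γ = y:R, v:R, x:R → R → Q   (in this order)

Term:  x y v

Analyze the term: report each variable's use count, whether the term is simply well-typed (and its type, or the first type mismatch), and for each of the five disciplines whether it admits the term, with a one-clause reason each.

use counts: y: 1×, v: 1×, x: 1×
order of uses: x, y, v
typing: well-typed at Q
ordered: ✗ — no contiguous prefix/suffix split fits x, y, v
linear: ✓ — each of y, v, x used exactly once
affine: ✓ — y, v, x: no repeats, contraction unneeded
relevant: ✓ — y, v, x: all used, weakening unneeded
unrestricted: ✓ — simply typable at Q; W, C, E all held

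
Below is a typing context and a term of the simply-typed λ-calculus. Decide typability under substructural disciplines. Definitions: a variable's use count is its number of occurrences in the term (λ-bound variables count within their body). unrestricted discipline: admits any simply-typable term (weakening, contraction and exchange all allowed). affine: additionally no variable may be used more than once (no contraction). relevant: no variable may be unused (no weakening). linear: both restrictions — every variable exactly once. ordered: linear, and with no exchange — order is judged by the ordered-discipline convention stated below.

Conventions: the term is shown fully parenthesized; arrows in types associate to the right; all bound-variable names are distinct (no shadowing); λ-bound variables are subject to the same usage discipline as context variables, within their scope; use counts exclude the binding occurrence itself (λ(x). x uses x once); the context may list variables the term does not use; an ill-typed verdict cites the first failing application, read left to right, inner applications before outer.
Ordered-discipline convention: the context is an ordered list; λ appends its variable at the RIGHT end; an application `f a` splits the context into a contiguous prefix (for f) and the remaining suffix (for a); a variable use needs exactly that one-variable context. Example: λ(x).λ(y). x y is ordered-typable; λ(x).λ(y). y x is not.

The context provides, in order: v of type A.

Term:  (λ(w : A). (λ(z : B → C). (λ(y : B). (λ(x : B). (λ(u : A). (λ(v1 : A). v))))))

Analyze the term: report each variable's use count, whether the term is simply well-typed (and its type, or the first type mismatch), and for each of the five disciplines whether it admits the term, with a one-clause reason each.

variable uses: v=1, w (λ-bound)=0, z (λ-bound)=0, y (λ-bound)=0, x (λ-bound)=0, u (λ-bound)=0, v1 (λ-bound)=0
order of uses: v
typing: well-typed at A → (B → C) → B → B → A → A → A
ordered: ✗ — w, z, y, x, u, v1 never used (weakening)
linear: ✗ — w, z, y, x, u, v1 never used (weakening)
affine: ✓ — none of v, w, z, y, x, u, v1 used more than once
relevant: ✗ — w, z, y, x, u, v1 never used (weakening)
unrestricted: ✓ — type-checks (A → (B → C) → B → B → A → A → A) and nothing is barred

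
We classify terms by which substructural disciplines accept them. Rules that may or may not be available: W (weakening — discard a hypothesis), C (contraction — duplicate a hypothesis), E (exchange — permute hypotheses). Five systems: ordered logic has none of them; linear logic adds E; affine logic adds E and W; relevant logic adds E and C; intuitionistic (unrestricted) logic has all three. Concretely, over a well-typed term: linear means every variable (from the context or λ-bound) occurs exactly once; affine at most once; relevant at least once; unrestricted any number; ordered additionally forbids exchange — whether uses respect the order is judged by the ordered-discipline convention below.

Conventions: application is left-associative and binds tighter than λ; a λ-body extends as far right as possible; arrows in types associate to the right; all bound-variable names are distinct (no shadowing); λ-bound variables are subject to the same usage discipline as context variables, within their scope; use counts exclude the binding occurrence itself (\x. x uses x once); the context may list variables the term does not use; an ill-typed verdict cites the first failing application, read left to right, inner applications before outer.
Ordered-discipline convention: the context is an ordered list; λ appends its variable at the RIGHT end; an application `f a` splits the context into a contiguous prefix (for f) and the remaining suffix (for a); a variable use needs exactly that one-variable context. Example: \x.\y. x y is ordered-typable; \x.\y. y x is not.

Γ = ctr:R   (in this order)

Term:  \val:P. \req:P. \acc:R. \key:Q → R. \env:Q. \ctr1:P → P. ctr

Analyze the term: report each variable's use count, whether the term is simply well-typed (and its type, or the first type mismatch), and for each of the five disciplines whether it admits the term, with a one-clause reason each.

usage: ctr: 1×; val (bound): 0×; req (bound): 0×; acc (bound): 0×; key (bound): 0×; env (bound): 0×; ctr1 (bound): 0×
use order (left to right): ctr
typing: the term checks, with type P → P → R → (Q → R) → Q → (P → P) → R
ordered ✗ (unused: val, req, acc, key, env, ctr1 — weakening required)
linear ✗ (unused: val, req, acc, key, env, ctr1 — weakening required)
affine ✓ (at most one use each (ctr, val, req, acc, key, env, ctr1))
relevant ✗ (unused: val, req, acc, key, env, ctr1 — weakening required)
unrestricted ✓ (typability at P → P → R → (Q → R) → Q → (P → P) → R is all that's needed)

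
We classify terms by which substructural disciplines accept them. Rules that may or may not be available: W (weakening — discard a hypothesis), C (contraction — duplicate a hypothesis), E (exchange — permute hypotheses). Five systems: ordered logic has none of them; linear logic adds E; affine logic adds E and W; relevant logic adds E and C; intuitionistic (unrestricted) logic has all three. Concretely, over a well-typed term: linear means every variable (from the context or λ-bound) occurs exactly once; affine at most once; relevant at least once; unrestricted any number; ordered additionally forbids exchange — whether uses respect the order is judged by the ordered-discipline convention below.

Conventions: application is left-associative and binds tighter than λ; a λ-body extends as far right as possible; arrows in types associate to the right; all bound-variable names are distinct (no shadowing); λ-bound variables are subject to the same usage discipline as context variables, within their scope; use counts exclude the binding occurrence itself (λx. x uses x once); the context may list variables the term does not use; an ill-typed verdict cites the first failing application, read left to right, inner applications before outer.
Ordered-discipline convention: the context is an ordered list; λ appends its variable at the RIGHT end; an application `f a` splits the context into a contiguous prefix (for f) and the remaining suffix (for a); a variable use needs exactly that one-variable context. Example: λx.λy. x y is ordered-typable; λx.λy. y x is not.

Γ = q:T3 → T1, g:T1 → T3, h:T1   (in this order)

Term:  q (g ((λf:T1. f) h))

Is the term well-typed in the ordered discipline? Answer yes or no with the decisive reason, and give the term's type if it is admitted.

yes — single-use (q, g, h, f), ordered derivation ok; term : T1
variable uses: q=1; g=1; h=1; f (bound)=1
uses in reading order: q, g, f, h
typing: the term checks, with type T1
all disciplines: ordered ✓ · linear ✓ · affine ✓ · relevant ✓ · unrestricted ✓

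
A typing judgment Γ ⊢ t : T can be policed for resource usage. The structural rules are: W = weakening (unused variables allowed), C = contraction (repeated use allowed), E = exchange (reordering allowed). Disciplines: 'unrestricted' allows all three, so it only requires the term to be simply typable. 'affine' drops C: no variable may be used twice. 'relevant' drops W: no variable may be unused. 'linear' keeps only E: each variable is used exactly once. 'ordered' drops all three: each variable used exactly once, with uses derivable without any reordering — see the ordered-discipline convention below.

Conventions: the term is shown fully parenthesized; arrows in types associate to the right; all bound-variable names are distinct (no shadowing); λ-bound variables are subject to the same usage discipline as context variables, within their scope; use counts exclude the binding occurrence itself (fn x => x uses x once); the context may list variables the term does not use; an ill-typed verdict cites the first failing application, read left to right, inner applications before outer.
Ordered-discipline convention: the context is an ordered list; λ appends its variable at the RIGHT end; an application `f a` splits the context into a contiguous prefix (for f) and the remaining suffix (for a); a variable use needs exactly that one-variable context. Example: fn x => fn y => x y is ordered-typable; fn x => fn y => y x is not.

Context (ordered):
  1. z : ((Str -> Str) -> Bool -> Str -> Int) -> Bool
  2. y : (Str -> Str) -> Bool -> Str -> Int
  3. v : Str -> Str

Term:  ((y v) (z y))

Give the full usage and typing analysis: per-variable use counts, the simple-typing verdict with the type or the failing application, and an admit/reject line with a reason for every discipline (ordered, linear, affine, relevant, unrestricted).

variable uses: z: 1×; y: 2×; v: 1×
order of uses: y, v, z, y
typing: well-typed at Str -> Int
ordered: ✗ — repeated use of y ×2
linear: ✗ — repeated use of y ×2
affine: ✗ — repeated use of y ×2
relevant: ✓ — none of z, y, v goes unused
unrestricted: ✓ — type-checks (Str -> Int) and nothing is barred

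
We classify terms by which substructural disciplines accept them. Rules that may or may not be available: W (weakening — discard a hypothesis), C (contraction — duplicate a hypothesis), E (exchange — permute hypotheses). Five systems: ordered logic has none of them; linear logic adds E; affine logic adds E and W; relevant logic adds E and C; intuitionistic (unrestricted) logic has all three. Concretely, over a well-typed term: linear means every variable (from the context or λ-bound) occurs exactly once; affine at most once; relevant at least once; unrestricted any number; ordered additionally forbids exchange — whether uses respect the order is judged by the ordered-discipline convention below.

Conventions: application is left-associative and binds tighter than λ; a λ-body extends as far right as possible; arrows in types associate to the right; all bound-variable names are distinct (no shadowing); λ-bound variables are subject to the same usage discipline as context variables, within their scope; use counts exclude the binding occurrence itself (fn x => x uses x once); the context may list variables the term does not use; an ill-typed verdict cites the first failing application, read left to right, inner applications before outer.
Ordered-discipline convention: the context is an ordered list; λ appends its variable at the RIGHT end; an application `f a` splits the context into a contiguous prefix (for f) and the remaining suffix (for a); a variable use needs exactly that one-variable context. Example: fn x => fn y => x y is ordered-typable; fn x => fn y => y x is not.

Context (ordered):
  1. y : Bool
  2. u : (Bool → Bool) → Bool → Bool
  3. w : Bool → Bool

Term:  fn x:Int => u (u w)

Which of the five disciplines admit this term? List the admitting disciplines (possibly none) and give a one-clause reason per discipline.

admitted by: unrestricted
variable uses: y: 0, u: 2, w: 1, x [bound]: 0
use order (left to right): u, u, w
typing: the term checks, with type Int → Bool → Bool
ordered ✗ (uses contraction: u ×2; unused: y, x — weakening required)
linear ✗ (uses contraction: u ×2; unused: y, x — weakening required)
affine ✗ (uses contraction: u ×2)
relevant ✗ (unused: y, x — weakening required)
unrestricted ✓ (type-checks (Int → Bool → Bool) and nothing is barred)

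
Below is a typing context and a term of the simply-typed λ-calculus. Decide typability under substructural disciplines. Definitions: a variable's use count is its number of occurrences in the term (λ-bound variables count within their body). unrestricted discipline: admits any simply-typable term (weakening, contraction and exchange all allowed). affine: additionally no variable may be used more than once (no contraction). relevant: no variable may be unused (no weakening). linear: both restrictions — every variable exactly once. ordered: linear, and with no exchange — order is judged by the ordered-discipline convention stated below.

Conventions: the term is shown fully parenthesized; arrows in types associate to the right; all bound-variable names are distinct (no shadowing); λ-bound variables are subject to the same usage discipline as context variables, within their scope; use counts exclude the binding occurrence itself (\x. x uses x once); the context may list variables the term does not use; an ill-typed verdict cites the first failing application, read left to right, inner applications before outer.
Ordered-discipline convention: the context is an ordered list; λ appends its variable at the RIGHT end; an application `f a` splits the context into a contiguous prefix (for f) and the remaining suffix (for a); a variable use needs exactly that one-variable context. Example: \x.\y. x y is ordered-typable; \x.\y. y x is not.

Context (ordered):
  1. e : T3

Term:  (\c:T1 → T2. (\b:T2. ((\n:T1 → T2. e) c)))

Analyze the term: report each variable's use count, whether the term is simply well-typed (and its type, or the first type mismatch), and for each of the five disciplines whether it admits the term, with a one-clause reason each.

counts: e ×1, c (λ-bound) ×1, b (λ-bound) ×0, n (λ-bound) ×0
order of uses: e, c
typing: well-typed — term : (T1 → T2) → T2 → T3
ordered: ✗, b, n never used (weakening)
linear: ✗, b, n never used (weakening)
affine: ✓, none of e, c, b, n used more than once
relevant: ✗, b, n never used (weakening)
unrestricted: ✓, typability at (T1 → T2) → T2 → T3 is all that's needed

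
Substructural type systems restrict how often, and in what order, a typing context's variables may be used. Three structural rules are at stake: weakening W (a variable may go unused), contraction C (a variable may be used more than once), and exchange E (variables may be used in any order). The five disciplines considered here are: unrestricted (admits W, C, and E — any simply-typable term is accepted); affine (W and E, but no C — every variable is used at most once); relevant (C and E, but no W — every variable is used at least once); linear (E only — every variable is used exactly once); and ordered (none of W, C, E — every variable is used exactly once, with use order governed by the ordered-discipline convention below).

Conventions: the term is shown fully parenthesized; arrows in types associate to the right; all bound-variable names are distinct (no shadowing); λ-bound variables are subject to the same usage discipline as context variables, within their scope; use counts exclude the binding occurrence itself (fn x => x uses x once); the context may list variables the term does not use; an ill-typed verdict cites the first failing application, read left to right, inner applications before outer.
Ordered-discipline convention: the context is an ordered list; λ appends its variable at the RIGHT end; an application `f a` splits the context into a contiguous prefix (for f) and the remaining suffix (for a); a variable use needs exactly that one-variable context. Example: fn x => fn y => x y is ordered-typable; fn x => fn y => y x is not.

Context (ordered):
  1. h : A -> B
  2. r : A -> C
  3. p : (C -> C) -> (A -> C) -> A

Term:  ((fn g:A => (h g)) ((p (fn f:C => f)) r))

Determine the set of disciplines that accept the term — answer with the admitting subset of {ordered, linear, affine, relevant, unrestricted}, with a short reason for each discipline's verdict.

admitting disciplines: linear, affine, relevant, unrestricted
variable uses: h=1, r=1, p=1, g [bound]=1, f [bound]=1
uses in reading order: h, g, p, f, r
typing: ✓ — B
ordered: ✗, use order h, g, p, f, r needs exchange
linear: ✓, h, r, p, g, f: one use apiece
affine: ✓, none of h, r, p, g, f used more than once
relevant: ✓, h, r, p, g, f: all used, weakening unneeded
unrestricted: ✓, type-checks (B) and nothing is barred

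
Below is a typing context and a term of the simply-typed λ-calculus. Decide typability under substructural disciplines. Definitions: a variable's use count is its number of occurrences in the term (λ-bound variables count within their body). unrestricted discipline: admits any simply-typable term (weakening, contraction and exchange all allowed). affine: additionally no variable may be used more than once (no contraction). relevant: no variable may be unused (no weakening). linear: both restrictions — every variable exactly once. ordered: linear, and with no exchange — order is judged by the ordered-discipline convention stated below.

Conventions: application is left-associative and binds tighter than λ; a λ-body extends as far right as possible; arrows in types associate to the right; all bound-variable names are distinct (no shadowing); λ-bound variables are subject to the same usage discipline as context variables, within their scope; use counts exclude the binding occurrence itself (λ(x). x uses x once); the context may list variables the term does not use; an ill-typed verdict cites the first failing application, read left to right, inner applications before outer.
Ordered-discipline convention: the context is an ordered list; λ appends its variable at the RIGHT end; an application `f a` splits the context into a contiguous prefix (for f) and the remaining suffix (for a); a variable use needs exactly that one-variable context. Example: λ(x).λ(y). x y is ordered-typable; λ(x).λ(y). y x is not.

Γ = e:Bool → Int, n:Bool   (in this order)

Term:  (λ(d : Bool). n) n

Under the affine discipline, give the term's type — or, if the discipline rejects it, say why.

not well-typed under affine — needs contraction — n ×2
use counts: e=0, n=2, d [bound]=0
left-to-right use order: n, n
typing: the term checks, with type Bool
all disciplines: ordered ✗, linear ✗, affine ✗, relevant ✗, unrestricted ✓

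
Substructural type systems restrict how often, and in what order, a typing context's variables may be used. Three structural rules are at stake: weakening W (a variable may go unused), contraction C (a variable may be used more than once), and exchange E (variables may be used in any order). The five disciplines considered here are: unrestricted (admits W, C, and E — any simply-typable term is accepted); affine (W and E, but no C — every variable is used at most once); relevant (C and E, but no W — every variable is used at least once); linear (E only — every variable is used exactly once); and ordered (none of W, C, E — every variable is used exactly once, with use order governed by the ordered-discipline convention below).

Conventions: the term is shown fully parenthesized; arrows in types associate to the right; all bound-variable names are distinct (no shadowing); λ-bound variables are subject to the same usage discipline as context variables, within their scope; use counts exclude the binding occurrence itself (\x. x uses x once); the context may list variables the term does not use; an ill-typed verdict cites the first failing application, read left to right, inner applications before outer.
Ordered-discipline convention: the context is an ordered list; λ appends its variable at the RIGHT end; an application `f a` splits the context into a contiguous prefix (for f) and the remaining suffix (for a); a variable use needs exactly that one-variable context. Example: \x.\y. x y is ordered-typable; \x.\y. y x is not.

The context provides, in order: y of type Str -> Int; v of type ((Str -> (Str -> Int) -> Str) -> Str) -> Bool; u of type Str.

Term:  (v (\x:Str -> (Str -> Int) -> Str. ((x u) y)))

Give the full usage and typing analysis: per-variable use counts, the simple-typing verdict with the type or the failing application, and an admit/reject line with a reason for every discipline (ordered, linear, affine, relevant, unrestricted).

usage: y ×1; v ×1; u ×1; x (bound) ×1
uses in reading order: v, x, u, y
typing: the term checks, with type Bool
ordered ✗ (no ordered split (uses run v, x, u, y))
linear ✓ (y, v, u, x: one use apiece)
affine ✓ (y, v, u, x: no repeats, contraction unneeded)
relevant ✓ (at least one use each (y, v, u, x))
unrestricted ✓ (type-checks (Bool) and nothing is barred)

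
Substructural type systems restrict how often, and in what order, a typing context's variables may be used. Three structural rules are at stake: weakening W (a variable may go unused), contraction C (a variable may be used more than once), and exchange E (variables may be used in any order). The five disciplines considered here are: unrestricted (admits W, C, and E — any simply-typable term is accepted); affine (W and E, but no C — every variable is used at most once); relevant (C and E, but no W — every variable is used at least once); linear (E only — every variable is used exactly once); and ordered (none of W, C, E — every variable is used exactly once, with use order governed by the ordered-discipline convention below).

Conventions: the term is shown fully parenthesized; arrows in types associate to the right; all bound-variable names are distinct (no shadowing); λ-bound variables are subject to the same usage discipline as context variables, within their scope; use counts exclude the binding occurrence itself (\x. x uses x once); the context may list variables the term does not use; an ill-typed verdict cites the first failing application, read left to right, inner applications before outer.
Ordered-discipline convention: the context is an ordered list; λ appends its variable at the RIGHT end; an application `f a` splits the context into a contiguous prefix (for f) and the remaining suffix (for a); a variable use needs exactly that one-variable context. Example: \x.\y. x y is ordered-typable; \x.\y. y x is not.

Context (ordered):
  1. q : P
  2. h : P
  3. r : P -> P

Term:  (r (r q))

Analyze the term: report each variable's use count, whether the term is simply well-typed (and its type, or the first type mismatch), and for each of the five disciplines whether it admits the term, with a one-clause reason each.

variable uses: q ×1; h ×0; r ×2
order of uses: r, r, q
typing: the term checks, with type P
ordered ✗ (needs contraction — r ×2; unused: h — weakening required)
linear ✗ (needs contraction — r ×2; unused: h — weakening required)
affine ✗ (needs contraction — r ×2)
relevant ✗ (unused: h — weakening required)
unrestricted ✓ (type-checks (P) and nothing is barred)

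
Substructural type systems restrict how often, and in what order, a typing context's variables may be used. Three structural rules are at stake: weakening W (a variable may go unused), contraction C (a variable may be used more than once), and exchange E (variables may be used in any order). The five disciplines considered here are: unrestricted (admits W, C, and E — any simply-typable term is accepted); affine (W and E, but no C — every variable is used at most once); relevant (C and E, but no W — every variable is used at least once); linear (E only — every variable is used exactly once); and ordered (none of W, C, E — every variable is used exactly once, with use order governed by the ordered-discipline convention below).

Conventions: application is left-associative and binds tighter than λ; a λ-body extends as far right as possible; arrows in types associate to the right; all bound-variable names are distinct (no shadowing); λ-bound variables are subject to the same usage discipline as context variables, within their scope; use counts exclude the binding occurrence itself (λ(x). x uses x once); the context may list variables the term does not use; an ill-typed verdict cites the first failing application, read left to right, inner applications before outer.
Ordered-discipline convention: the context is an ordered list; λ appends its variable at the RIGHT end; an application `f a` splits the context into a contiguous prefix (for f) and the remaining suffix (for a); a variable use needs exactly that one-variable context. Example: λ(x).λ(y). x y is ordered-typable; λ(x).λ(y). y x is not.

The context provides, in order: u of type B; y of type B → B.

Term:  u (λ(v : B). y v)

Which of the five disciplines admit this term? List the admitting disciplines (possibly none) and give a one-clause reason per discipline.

accepted by: none
variable uses: u=1; y=1; v (bound)=1
left-to-right use order: u, y, v
typing: ill-typed: can't apply a value of type B
ordered: ✗, a type mismatch blocks all five
linear: ✗, the type mismatch rejects it
affine: ✗, not simply typable
relevant: ✗, fails simple typing
unrestricted: ✗, a type mismatch blocks all five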